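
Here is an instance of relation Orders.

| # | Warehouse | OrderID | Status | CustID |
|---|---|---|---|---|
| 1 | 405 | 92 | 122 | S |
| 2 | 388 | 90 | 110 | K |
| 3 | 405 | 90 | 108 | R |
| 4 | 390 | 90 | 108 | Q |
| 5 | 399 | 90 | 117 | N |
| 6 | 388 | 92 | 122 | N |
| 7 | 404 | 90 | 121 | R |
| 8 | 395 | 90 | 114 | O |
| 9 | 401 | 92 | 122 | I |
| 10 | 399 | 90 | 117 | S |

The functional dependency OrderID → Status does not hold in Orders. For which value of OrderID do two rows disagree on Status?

90

OrderID=92: rows 1, 6, 9 → Status = 122, 122, 122 ✓
OrderID=90: rows 2, 3, 4, 5, 7, 8, 10 → Status takes values {110, 108, 117, 121, 114} — violation
The only OrderID value with inconsistent Status is OrderID=90.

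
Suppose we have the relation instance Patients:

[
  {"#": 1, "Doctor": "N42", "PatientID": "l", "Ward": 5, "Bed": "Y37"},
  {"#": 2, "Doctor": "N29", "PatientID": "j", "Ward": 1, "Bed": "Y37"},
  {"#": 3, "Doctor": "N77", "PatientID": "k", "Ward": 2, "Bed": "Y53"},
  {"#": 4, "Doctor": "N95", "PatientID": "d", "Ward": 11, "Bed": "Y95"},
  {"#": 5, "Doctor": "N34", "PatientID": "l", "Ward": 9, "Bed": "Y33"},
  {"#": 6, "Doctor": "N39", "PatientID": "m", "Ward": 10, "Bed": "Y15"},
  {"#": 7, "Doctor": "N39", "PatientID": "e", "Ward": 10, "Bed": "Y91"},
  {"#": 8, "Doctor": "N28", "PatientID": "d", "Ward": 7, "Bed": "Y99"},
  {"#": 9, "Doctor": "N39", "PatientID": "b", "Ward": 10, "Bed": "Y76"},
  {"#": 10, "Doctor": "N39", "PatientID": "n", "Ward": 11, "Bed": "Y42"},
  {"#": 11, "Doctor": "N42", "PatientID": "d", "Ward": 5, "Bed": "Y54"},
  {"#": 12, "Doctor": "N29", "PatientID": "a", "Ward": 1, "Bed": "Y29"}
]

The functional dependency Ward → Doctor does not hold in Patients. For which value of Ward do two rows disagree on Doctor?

11

Ward=5: rows 1, 11 → Doctor = N42, N42 ✓
Ward=1: rows 2, 12 → Doctor = N29, N29 ✓
Ward=2: row 3 → Doctor = N77 ✓
Ward=11: rows 4, 10 → Doctor takes values {N95, N39} — violation
Ward=9: row 5 → Doctor = N34 ✓
Ward=10: rows 6, 7, 9 → Doctor = N39, N39, N39 ✓
Ward=7: row 8 → Doctor = N28 ✓
The only Ward value with inconsistent Doctor is Ward=11.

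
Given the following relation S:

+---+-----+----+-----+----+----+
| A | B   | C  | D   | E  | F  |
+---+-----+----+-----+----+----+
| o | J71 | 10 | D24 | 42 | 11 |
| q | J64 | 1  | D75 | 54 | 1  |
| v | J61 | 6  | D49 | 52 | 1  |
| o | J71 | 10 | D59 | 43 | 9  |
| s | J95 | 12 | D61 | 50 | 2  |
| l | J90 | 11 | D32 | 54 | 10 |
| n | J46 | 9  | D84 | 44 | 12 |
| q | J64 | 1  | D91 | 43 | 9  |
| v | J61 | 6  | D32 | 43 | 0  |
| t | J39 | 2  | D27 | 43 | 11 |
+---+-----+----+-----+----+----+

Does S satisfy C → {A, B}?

C=10: 2 rows → {A,B} = (o, J71), (o, J71) ✓
C=1: 2 rows → {A,B} = (q, J64), (q, J64) ✓
C=6: 2 rows → {A,B} = (v, J61), (v, J61) ✓
C=12: 1 row → {A,B} = (s, J95) ✓
C=11: 1 row → {A,B} = (l, J90) ✓
C=9: 1 row → {A,B} = (n, J46) ✓
C=2: 1 row → {A,B} = (t, J39) ✓
Every C value is associated with a single {A, B} value, so C → {A, B} holds.

Yes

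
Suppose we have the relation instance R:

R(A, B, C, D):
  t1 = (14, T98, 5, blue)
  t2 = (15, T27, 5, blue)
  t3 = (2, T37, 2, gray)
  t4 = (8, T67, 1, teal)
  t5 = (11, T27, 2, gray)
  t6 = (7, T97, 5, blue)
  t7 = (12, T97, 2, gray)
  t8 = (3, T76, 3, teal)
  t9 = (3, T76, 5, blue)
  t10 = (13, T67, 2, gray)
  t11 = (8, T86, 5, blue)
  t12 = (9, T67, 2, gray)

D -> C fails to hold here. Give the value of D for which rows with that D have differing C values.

teal

D=blue: rows 1, 2, 6, 9, 11 → C = 5, 5, 5, 5, 5 ✓
D=gray: rows 3, 5, 7, 10, 12 → C = 2, 2, 2, 2, 2 ✓
D=teal: rows 4, 8 → C takes values {1, 3} — violation
The only D value with inconsistent C is D=teal.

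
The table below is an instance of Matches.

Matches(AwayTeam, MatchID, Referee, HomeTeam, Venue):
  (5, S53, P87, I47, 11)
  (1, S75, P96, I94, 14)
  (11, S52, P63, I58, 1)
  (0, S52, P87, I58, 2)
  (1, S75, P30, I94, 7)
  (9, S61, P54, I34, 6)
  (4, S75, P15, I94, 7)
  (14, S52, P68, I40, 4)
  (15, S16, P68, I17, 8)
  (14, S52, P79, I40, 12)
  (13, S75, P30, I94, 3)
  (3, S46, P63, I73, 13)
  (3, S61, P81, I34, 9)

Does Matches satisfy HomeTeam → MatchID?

Yes

HomeTeam=I47: 1 row → MatchID = S53 ✓
HomeTeam=I94: 4 rows → MatchID = S75, S75, S75, S75 ✓
HomeTeam=I58: 2 rows → MatchID = S52, S52 ✓
HomeTeam=I34: 2 rows → MatchID = S61, S61 ✓
HomeTeam=I40: 2 rows → MatchID = S52, S52 ✓
HomeTeam=I17: 1 row → MatchID = S16 ✓
HomeTeam=I73: 1 row → MatchID = S46 ✓
Every HomeTeam value is associated with a single MatchID value, so HomeTeam → MatchID holds.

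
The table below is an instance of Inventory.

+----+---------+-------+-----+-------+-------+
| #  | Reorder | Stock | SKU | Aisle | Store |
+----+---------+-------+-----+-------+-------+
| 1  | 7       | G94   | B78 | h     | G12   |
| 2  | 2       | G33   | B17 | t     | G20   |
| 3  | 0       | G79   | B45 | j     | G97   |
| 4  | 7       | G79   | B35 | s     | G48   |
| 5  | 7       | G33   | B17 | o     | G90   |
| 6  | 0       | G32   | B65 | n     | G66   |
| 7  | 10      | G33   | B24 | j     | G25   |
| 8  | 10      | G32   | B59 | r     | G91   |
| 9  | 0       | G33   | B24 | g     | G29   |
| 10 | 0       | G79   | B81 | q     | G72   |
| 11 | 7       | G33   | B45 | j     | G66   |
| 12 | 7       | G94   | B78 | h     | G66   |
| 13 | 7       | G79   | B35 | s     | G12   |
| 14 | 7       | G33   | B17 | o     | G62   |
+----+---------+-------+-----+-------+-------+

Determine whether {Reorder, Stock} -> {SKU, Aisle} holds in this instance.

(Reorder=7, Stock=G94): rows 1, 12 → {SKU,Aisle} = (B78, h), (B78, h) ✓
(Reorder=2, Stock=G33): row 2 → {SKU,Aisle} = (B17, t) ✓
(Reorder=0, Stock=G79): rows 3, 10 → {SKU,Aisle} takes values {(B45, j), (B81, q)} — violation
(Reorder=7, Stock=G79): rows 4, 13 → {SKU,Aisle} = (B35, s), (B35, s) ✓
(Reorder=7, Stock=G33): rows 5, 11, 14 → {SKU,Aisle} takes values {(B17, o), (B45, j)} — violation
(Reorder=0, Stock=G32): row 6 → {SKU,Aisle} = (B65, n) ✓
(Reorder=10, Stock=G33): row 7 → {SKU,Aisle} = (B24, j) ✓
(Reorder=10, Stock=G32): row 8 → {SKU,Aisle} = (B59, r) ✓
(Reorder=0, Stock=G33): row 9 → {SKU,Aisle} = (B24, g) ✓
Two rows agree on {Reorder, Stock} but differ on {SKU, Aisle}, so {Reorder, Stock} -> {SKU, Aisle} does not hold.

No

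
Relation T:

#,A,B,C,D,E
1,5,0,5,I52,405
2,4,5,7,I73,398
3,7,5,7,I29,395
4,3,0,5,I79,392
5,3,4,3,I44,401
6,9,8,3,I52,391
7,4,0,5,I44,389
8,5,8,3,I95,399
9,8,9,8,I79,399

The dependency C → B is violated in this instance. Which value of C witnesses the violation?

C=5: rows 1, 4, 7 → B = 0, 0, 0 ✓
C=7: rows 2, 3 → B = 5, 5 ✓
C=3: rows 5, 6, 8 → B takes values {4, 8} — violation
C=8: row 9 → B = 9 ✓
The only C value with inconsistent B is C=3.

3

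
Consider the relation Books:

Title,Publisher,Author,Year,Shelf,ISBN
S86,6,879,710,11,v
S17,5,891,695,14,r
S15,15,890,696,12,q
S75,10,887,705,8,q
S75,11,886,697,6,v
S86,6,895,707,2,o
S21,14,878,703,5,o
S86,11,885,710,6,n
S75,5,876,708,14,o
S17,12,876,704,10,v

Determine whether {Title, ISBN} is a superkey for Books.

Yes

All 10 rows have distinct {Title, ISBN} values, so {Title, ISBN} → (all attributes) holds and {Title, ISBN} is a superkey.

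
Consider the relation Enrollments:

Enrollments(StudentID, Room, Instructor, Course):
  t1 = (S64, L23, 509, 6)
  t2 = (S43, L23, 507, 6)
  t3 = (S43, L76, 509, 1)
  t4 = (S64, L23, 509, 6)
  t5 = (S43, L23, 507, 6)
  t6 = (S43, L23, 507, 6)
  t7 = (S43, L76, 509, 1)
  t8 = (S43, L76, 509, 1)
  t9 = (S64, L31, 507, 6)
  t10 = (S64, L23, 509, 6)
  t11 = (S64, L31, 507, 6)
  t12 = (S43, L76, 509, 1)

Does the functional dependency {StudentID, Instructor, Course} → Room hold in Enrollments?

(StudentID=S64, Instructor=509, Course=6): rows 1, 4, 10 → Room = L23, L23, L23 ✓
(StudentID=S43, Instructor=507, Course=6): rows 2, 5, 6 → Room = L23, L23, L23 ✓
(StudentID=S43, Instructor=509, Course=1): rows 3, 7, 8, 12 → Room = L76, L76, L76, L76 ✓
(StudentID=S64, Instructor=507, Course=6): rows 9, 11 → Room = L31, L31 ✓
Every {StudentID, Instructor, Course} value is associated with a single Room value, so {StudentID, Instructor, Course} → Room holds.

Yes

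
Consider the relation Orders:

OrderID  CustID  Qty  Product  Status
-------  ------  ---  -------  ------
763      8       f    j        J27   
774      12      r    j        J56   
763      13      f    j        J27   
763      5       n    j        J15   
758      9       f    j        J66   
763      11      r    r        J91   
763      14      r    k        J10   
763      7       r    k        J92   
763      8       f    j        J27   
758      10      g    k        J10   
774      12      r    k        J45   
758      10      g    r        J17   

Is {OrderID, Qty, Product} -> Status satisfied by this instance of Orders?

No

(OrderID=763, Qty=f, Product=j): 3 rows → Status = J27, J27, J27 ✓
(OrderID=774, Qty=r, Product=j): 1 row → Status = J56 ✓
(OrderID=763, Qty=n, Product=j): 1 row → Status = J15 ✓
(OrderID=758, Qty=f, Product=j): 1 row → Status = J66 ✓
(OrderID=763, Qty=r, Product=r): 1 row → Status = J91 ✓
(OrderID=763, Qty=r, Product=k): 2 rows → Status takes values {J10, J92} — violation
(OrderID=758, Qty=g, Product=k): 1 row → Status = J10 ✓
(OrderID=774, Qty=r, Product=k): 1 row → Status = J45 ✓
(OrderID=758, Qty=g, Product=r): 1 row → Status = J17 ✓
Two rows agree on {OrderID, Qty, Product} but differ on Status, so {OrderID, Qty, Product} -> Status does not hold.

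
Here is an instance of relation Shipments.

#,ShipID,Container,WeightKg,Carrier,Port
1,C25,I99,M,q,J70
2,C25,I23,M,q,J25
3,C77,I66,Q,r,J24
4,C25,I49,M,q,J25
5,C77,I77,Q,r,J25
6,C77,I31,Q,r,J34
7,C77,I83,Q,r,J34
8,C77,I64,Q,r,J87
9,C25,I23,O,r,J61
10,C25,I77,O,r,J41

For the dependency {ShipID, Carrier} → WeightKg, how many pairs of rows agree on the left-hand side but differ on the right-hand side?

(ShipID=C25, Carrier=q): all 3 rows agree on WeightKg — 0 pairs.
(ShipID=C77, Carrier=r): all 5 rows agree on WeightKg — 0 pairs.
(ShipID=C25, Carrier=r): all 2 rows agree on WeightKg — 0 pairs.

0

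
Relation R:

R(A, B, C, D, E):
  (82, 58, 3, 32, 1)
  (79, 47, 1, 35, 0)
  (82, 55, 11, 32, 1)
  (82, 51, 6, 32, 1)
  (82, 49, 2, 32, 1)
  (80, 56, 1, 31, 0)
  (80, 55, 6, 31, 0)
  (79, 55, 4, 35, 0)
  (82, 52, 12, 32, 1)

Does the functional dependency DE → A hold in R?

(D=32, E=1): 5 rows → A = 82, 82, 82, 82, 82 ✓
(D=35, E=0): 2 rows → A = 79, 79 ✓
(D=31, E=0): 2 rows → A = 80, 80 ✓
Every DE value is associated with a single A value, so DE → A holds.

Yes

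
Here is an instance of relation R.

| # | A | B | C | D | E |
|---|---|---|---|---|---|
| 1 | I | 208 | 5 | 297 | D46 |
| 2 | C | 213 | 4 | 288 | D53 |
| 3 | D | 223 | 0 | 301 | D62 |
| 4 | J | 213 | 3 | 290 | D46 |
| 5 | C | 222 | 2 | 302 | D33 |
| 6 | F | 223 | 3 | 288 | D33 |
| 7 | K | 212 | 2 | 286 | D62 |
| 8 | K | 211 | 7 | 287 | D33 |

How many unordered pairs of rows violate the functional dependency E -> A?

E=D46: violating pairs (1,4) — 1 pair.
E=D62: violating pairs (3,7) — 1 pair.
E=D33: violating pairs (5,6), (5,8), (6,8) — 3 pairs.

5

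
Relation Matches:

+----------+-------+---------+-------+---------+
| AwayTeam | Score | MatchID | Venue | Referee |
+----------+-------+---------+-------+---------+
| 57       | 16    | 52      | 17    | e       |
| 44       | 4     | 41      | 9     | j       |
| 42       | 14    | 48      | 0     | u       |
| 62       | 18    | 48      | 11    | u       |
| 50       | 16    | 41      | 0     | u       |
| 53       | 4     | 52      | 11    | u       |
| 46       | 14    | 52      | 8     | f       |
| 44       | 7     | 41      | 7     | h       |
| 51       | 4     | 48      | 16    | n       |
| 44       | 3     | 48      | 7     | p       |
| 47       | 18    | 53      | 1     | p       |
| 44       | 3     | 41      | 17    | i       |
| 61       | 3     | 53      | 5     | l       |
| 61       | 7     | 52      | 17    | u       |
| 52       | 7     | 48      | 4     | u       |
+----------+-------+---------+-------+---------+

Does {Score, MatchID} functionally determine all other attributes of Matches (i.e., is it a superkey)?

All 15 rows have distinct {Score, MatchID} values, so {Score, MatchID} → (all attributes) holds and {Score, MatchID} is a superkey.

Yes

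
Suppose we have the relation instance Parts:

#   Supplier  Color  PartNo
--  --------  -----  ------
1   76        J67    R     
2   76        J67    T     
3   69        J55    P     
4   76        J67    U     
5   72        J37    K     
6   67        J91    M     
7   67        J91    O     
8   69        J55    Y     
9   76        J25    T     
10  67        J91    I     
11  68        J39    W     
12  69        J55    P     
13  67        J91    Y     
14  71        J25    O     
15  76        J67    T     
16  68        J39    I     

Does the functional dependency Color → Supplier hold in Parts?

No

Color=J67: rows 1, 2, 4, 15 → Supplier = 76, 76, 76, 76 ✓
Color=J55: rows 3, 8, 12 → Supplier = 69, 69, 69 ✓
Color=J37: row 5 → Supplier = 72 ✓
Color=J91: rows 6, 7, 10, 13 → Supplier = 67, 67, 67, 67 ✓
Color=J25: rows 9, 14 → Supplier takes values {76, 71} — violation
Color=J39: rows 11, 16 → Supplier = 68, 68 ✓
Two rows agree on Color but differ on Supplier, so Color → Supplier does not hold.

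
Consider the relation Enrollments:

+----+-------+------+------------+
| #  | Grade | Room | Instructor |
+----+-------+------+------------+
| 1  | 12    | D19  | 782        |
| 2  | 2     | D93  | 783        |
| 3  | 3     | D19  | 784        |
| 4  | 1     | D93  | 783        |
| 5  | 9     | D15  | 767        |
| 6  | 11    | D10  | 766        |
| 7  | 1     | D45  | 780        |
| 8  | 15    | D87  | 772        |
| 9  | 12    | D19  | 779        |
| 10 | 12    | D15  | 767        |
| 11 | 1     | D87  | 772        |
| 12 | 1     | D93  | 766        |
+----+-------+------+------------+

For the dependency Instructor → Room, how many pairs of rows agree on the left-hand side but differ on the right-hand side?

Instructor=783: all 2 rows agree on Room — 0 pairs.
Instructor=767: all 2 rows agree on Room — 0 pairs.
Instructor=766: violating pairs (6,12) — 1 pair.
Instructor=772: all 2 rows agree on Room — 0 pairs.

1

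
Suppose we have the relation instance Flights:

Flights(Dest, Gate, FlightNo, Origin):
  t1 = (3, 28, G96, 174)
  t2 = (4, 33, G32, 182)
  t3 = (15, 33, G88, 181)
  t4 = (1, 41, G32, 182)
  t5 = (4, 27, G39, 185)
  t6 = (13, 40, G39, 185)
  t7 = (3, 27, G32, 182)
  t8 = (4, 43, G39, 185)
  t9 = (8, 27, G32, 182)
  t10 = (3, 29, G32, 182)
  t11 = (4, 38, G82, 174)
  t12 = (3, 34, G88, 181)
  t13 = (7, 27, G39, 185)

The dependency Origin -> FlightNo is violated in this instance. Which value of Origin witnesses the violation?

174

Origin=174: rows 1, 11 → FlightNo takes values {G96, G82} — violation
Origin=182: rows 2, 4, 7, 9, 10 → FlightNo = G32, G32, G32, G32, G32 ✓
Origin=181: rows 3, 12 → FlightNo = G88, G88 ✓
Origin=185: rows 5, 6, 8, 13 → FlightNo = G39, G39, G39, G39 ✓
The only Origin value with inconsistent FlightNo is Origin=174.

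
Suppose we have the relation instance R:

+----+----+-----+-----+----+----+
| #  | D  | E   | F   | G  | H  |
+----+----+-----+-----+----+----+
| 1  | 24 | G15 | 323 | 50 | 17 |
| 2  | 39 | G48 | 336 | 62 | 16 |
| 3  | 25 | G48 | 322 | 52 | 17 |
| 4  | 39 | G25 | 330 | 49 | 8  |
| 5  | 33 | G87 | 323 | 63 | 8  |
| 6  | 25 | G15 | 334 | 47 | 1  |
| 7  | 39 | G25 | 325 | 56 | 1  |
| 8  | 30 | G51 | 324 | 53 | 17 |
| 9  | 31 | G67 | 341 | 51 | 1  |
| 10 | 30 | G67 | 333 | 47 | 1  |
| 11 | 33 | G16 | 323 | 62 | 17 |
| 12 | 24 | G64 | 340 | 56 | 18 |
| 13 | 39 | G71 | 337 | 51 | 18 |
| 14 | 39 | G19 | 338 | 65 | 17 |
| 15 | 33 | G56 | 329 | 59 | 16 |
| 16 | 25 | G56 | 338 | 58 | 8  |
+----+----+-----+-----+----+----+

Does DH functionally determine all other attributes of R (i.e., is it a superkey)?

Yes

All 16 rows have distinct DH values, so DH → (all attributes) holds and DH is a superkey.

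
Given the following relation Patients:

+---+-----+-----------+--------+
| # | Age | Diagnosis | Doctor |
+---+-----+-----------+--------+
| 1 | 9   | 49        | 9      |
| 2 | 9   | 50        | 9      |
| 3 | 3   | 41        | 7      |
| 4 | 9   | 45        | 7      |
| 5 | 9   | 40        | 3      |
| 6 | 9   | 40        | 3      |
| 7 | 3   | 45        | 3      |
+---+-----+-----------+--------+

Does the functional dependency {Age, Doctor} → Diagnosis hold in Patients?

No

(Age=9, Doctor=9): rows 1, 2 → Diagnosis takes values {49, 50} — violation
(Age=3, Doctor=7): row 3 → Diagnosis = 41 ✓
(Age=9, Doctor=7): row 4 → Diagnosis = 45 ✓
(Age=9, Doctor=3): rows 5, 6 → Diagnosis = 40, 40 ✓
(Age=3, Doctor=3): row 7 → Diagnosis = 45 ✓
Two rows agree on {Age, Doctor} but differ on Diagnosis, so {Age, Doctor} → Diagnosis does not hold.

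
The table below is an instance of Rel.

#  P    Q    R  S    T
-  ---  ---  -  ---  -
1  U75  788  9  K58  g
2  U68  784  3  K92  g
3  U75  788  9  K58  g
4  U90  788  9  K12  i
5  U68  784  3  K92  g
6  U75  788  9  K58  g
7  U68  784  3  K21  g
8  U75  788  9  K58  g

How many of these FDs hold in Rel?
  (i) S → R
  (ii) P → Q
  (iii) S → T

(i) S → R: every LHS value maps to a single RHS value — holds.
(ii) P → Q: every LHS value maps to a single RHS value — holds.
(iii) S → T: every LHS value maps to a single RHS value — holds.
3 of the 3 dependencies hold.

3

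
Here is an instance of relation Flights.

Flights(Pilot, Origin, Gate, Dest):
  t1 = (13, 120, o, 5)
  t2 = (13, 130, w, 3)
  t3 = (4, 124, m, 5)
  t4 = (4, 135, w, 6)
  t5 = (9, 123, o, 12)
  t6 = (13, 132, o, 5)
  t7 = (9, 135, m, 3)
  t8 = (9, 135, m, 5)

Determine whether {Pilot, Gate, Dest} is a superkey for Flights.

Rows 1 and 6 have the same {Pilot, Gate, Dest} value (Pilot=13, Gate=o, Dest=5) but are distinct tuples, so {Pilot, Gate, Dest} does not determine every attribute — not a superkey.

No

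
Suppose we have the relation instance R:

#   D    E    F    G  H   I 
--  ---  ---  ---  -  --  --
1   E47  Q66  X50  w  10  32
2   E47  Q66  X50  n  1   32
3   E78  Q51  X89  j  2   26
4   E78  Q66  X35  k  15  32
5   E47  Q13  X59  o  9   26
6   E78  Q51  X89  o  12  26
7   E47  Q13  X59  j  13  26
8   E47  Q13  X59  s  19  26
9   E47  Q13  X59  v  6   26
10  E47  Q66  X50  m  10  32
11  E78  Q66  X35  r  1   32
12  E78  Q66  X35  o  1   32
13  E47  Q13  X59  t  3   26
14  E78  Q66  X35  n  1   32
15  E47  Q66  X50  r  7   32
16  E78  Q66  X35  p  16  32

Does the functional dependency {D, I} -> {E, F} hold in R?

Yes

(D=E47, I=32): rows 1, 2, 10, 15 → {E,F} = (Q66, X50), (Q66, X50), (Q66, X50), (Q66, X50) ✓
(D=E78, I=26): rows 3, 6 → {E,F} = (Q51, X89), (Q51, X89) ✓
(D=E78, I=32): rows 4, 11, 12, 14, 16 → {E,F} = (Q66, X35), (Q66, X35), (Q66, X35), (Q66, X35), (Q66, X35) ✓
(D=E47, I=26): rows 5, 7, 8, 9, 13 → {E,F} = (Q13, X59), (Q13, X59), (Q13, X59), (Q13, X59), (Q13, X59) ✓
Every {D, I} value is associated with a single {E, F} value, so {D, I} -> {E, F} holds.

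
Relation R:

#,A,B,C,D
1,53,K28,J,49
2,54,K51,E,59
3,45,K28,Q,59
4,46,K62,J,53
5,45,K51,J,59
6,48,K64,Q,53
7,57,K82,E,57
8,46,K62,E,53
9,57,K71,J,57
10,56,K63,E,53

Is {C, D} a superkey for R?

No

Rows 8 and 10 have the same {C, D} value (C=E, D=53) but are distinct tuples, so {C, D} does not determine every attribute — not a superkey.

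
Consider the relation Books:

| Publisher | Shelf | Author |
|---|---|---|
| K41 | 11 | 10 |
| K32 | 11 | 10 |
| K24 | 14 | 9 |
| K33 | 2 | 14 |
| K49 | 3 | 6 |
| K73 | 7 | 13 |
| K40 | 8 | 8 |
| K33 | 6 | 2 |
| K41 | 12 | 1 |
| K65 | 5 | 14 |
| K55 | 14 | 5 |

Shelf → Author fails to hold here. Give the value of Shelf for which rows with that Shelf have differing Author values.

14

Shelf=11: 2 rows → Author = 10, 10 ✓
Shelf=14: 2 rows → Author takes values {9, 5} — violation
Shelf=2: 1 row → Author = 14 ✓
Shelf=3: 1 row → Author = 6 ✓
Shelf=7: 1 row → Author = 13 ✓
Shelf=8: 1 row → Author = 8 ✓
Shelf=6: 1 row → Author = 2 ✓
Shelf=12: 1 row → Author = 1 ✓
Shelf=5: 1 row → Author = 14 ✓
The only Shelf value with inconsistent Author is Shelf=14.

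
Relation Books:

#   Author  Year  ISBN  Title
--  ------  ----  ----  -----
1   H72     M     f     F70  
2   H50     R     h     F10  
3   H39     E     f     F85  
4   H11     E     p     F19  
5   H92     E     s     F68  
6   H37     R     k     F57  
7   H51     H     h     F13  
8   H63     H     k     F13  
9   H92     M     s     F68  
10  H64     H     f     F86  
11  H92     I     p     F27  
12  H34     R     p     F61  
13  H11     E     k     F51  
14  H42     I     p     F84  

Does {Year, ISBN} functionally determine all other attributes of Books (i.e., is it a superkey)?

No

Rows 11 and 14 have the same {Year, ISBN} value (Year=I, ISBN=p) but are distinct tuples, so {Year, ISBN} does not determine every attribute — not a superkey.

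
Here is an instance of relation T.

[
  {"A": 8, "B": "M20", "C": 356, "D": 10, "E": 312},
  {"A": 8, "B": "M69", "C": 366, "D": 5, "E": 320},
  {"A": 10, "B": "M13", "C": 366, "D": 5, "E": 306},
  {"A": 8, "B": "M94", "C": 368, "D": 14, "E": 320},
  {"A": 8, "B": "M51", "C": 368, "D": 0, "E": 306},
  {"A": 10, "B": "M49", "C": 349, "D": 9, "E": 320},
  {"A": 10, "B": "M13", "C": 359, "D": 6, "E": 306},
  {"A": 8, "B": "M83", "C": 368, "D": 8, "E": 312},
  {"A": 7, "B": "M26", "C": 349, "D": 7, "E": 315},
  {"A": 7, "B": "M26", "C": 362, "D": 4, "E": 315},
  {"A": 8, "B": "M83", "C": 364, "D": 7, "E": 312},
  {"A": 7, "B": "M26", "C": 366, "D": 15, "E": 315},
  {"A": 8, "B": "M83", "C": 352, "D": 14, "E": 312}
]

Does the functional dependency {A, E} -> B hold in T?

No

(A=8, E=312): 4 rows → B takes values {M20, M83} — violation
(A=8, E=320): 2 rows → B takes values {M69, M94} — violation
(A=10, E=306): 2 rows → B = M13, M13 ✓
(A=8, E=306): 1 row → B = M51 ✓
(A=10, E=320): 1 row → B = M49 ✓
(A=7, E=315): 3 rows → B = M26, M26, M26 ✓
Two rows agree on {A, E} but differ on B, so {A, E} -> B does not hold.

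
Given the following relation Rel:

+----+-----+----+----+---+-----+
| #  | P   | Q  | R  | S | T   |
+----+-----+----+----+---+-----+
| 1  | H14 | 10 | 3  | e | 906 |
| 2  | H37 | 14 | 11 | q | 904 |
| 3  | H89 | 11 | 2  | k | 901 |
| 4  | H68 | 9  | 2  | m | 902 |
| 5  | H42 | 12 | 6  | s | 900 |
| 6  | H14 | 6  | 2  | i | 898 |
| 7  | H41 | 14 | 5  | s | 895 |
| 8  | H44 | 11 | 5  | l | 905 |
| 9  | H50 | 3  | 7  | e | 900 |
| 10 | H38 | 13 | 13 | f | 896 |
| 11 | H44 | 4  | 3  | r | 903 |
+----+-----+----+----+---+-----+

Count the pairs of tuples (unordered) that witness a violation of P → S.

P=H14: violating pairs (1,6) — 1 pair.
P=H44: violating pairs (8,11) — 1 pair.

2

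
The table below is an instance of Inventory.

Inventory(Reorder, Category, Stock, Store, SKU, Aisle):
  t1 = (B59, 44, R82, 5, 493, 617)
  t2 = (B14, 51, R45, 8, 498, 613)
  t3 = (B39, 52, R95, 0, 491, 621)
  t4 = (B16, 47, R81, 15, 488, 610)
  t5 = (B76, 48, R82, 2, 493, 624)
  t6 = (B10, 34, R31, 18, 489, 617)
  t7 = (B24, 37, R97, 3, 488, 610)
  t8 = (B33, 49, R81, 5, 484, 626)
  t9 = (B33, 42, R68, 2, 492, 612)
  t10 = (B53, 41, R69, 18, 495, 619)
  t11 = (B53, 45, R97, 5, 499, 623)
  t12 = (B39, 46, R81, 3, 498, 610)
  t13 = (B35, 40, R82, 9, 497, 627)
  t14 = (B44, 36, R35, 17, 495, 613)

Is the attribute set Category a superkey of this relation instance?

All 14 rows have distinct Category values, so Category → (all attributes) holds and Category is a superkey.

Yes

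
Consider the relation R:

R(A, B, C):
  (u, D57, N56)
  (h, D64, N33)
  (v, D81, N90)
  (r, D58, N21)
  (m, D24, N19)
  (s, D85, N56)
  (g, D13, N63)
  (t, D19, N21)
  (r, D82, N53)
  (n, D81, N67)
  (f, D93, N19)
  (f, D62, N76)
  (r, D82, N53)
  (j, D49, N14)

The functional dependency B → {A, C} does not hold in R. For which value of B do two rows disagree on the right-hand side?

D81

B=D57: 1 row → {A,C} = (u, N56) ✓
B=D64: 1 row → {A,C} = (h, N33) ✓
B=D81: 2 rows → {A,C} takes values {(v, N90), (n, N67)} — violation
B=D58: 1 row → {A,C} = (r, N21) ✓
B=D24: 1 row → {A,C} = (m, N19) ✓
B=D85: 1 row → {A,C} = (s, N56) ✓
B=D13: 1 row → {A,C} = (g, N63) ✓
B=D19: 1 row → {A,C} = (t, N21) ✓
B=D82: 2 rows → {A,C} = (r, N53), (r, N53) ✓
B=D93: 1 row → {A,C} = (f, N19) ✓
B=D62: 1 row → {A,C} = (f, N76) ✓
B=D49: 1 row → {A,C} = (j, N14) ✓
The only B value with inconsistent RHS is B=D81.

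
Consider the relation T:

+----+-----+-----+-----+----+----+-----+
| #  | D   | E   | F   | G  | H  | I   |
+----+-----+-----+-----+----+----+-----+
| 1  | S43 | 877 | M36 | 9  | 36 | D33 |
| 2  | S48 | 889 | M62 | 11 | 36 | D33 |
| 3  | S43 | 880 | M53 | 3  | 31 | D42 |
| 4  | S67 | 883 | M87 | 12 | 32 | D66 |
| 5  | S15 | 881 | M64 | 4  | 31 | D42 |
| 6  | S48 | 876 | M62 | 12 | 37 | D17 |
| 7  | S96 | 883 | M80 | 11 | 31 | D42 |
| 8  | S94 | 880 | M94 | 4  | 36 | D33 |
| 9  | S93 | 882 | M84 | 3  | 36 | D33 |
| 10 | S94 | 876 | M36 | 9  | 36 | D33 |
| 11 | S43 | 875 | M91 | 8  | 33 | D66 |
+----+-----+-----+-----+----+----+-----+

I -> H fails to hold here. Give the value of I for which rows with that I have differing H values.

D66

I=D33: rows 1, 2, 8, 9, 10 → H = 36, 36, 36, 36, 36 ✓
I=D42: rows 3, 5, 7 → H = 31, 31, 31 ✓
I=D66: rows 4, 11 → H takes values {32, 33} — violation
I=D17: row 6 → H = 37 ✓
The only I value with inconsistent H is I=D66.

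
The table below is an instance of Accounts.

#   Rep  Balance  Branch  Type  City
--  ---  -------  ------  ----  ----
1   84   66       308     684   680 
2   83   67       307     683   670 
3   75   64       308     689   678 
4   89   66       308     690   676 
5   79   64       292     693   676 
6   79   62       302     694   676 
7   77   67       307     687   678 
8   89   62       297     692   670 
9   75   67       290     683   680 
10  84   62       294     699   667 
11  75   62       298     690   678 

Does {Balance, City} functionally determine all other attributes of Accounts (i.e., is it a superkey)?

All 11 rows have distinct {Balance, City} values, so {Balance, City} → (all attributes) holds and {Balance, City} is a superkey.

Yes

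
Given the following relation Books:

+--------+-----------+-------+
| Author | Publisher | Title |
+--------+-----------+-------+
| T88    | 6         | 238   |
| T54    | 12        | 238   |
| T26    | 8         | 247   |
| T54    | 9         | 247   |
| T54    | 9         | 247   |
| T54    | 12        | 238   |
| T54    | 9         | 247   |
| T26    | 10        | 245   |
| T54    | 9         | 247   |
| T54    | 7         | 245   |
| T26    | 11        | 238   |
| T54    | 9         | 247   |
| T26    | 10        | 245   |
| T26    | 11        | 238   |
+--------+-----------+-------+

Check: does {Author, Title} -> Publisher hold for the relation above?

Yes

(Author=T88, Title=238): 1 row → Publisher = 6 ✓
(Author=T54, Title=238): 2 rows → Publisher = 12, 12 ✓
(Author=T26, Title=247): 1 row → Publisher = 8 ✓
(Author=T54, Title=247): 5 rows → Publisher = 9, 9, 9, 9, 9 ✓
(Author=T26, Title=245): 2 rows → Publisher = 10, 10 ✓
(Author=T54, Title=245): 1 row → Publisher = 7 ✓
(Author=T26, Title=238): 2 rows → Publisher = 11, 11 ✓
Every {Author, Title} value is associated with a single Publisher value, so {Author, Title} -> Publisher holds.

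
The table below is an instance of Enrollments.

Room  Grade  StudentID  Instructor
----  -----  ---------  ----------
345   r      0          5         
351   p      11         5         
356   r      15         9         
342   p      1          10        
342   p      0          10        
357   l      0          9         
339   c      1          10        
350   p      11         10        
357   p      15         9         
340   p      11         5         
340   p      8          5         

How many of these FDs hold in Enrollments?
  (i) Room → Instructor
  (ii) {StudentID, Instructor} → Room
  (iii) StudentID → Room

1

(i) Room → Instructor: every LHS value maps to a single RHS value — holds.
(ii) {StudentID, Instructor} → Room: (StudentID=11, Instructor=5): 2 rows → Room takes values {351, 340} — violation; (StudentID=15, Instructor=9): 2 rows → Room takes values {356, 357} — violation; (StudentID=1, Instructor=10): 2 rows → Room takes values {342, 339} — violation — fails.
(iii) StudentID → Room: StudentID=0: 3 rows → Room takes values {345, 342, 357} — violation; StudentID=11: 3 rows → Room takes values {351, 350, 340} — violation; StudentID=15: 2 rows → Room takes values {356, 357} — violation; StudentID=1: 2 rows → Room takes values {342, 339} — violation — fails.
1 of the 3 dependencies holds.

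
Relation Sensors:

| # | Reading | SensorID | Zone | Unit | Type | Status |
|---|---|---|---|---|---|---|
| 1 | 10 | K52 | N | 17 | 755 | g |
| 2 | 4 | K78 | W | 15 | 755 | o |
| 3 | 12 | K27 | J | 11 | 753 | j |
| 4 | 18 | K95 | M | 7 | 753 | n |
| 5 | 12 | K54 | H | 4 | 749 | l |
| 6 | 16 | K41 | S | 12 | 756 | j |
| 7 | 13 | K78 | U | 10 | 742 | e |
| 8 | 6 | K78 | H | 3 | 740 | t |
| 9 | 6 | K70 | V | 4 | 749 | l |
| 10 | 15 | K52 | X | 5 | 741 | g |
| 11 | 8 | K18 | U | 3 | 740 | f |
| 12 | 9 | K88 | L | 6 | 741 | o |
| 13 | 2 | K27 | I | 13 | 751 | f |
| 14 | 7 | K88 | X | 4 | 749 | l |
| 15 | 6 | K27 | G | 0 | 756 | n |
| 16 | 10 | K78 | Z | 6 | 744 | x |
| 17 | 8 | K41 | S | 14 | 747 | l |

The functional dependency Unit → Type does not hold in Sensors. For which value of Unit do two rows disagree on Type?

6

Unit=17: row 1 → Type = 755 ✓
Unit=15: row 2 → Type = 755 ✓
Unit=11: row 3 → Type = 753 ✓
Unit=7: row 4 → Type = 753 ✓
Unit=4: rows 5, 9, 14 → Type = 749, 749, 749 ✓
Unit=12: row 6 → Type = 756 ✓
Unit=10: row 7 → Type = 742 ✓
Unit=3: rows 8, 11 → Type = 740, 740 ✓
Unit=5: row 10 → Type = 741 ✓
Unit=6: rows 12, 16 → Type takes values {741, 744} — violation
Unit=13: row 13 → Type = 751 ✓
Unit=0: row 15 → Type = 756 ✓
Unit=14: row 17 → Type = 747 ✓
The only Unit value with inconsistent Type is Unit=6.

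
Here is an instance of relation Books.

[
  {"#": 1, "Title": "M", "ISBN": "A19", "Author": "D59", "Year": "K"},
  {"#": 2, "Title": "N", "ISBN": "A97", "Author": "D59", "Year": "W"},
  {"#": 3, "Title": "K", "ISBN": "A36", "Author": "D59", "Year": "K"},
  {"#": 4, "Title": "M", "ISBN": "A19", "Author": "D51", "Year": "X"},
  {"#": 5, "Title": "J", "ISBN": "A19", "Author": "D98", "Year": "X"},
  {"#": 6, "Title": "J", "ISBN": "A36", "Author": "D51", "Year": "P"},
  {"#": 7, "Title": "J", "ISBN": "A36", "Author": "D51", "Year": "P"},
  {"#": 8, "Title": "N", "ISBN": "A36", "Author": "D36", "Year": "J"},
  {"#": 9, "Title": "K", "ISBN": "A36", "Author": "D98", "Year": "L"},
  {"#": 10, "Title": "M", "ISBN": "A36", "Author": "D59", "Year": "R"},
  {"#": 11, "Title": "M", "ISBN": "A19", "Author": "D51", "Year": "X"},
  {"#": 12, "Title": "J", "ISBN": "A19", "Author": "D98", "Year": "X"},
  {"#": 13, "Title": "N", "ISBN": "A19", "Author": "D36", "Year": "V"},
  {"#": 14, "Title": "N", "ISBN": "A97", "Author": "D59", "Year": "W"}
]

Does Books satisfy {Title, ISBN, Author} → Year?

Yes

(Title=M, ISBN=A19, Author=D59): row 1 → Year = K ✓
(Title=N, ISBN=A97, Author=D59): rows 2, 14 → Year = W, W ✓
(Title=K, ISBN=A36, Author=D59): row 3 → Year = K ✓
(Title=M, ISBN=A19, Author=D51): rows 4, 11 → Year = X, X ✓
(Title=J, ISBN=A19, Author=D98): rows 5, 12 → Year = X, X ✓
(Title=J, ISBN=A36, Author=D51): rows 6, 7 → Year = P, P ✓
(Title=N, ISBN=A36, Author=D36): row 8 → Year = J ✓
(Title=K, ISBN=A36, Author=D98): row 9 → Year = L ✓
(Title=M, ISBN=A36, Author=D59): row 10 → Year = R ✓
(Title=N, ISBN=A19, Author=D36): row 13 → Year = V ✓
Every {Title, ISBN, Author} value is associated with a single Year value, so {Title, ISBN, Author} → Year holds.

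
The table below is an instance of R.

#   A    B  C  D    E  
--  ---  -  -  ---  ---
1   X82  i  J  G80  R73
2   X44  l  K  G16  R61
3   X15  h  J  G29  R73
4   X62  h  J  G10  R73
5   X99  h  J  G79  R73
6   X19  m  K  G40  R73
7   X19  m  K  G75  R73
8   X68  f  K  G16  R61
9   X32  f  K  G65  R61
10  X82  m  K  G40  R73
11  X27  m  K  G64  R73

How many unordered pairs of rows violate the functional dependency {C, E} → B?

(C=J, E=R73): violating pairs (1,3), (1,4), (1,5) — 3 pairs.
(C=K, E=R61): violating pairs (2,8), (2,9) — 2 pairs.
(C=K, E=R73): all 4 rows agree on B — 0 pairs.

5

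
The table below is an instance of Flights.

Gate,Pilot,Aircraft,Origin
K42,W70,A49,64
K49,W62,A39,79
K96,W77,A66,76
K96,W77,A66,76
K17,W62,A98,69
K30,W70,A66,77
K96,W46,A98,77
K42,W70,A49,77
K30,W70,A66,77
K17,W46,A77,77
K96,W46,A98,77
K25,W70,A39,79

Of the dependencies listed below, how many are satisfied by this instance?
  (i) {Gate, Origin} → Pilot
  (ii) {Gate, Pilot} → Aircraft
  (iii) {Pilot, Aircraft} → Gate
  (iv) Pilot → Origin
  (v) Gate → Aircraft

(i) {Gate, Origin} → Pilot: every LHS value maps to a single RHS value — holds.
(ii) {Gate, Pilot} → Aircraft: every LHS value maps to a single RHS value — holds.
(iii) {Pilot, Aircraft} → Gate: every LHS value maps to a single RHS value — holds.
(iv) Pilot → Origin: Pilot=W70: 5 rows → Origin takes values {64, 77, 79} — violation; Pilot=W62: 2 rows → Origin takes values {79, 69} — violation — fails.
(v) Gate → Aircraft: Gate=K96: 4 rows → Aircraft takes values {A66, A98} — violation; Gate=K17: 2 rows → Aircraft takes values {A98, A77} — violation — fails.
3 of the 5 dependencies hold.

3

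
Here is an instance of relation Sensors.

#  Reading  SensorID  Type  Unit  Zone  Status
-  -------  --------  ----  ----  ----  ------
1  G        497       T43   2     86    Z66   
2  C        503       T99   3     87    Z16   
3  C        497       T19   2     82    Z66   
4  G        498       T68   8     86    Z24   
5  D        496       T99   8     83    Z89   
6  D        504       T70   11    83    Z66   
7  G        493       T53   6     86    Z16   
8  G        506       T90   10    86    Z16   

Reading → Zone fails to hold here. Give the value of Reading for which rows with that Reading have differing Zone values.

C

Reading=G: rows 1, 4, 7, 8 → Zone = 86, 86, 86, 86 ✓
Reading=C: rows 2, 3 → Zone takes values {87, 82} — violation
Reading=D: rows 5, 6 → Zone = 83, 83 ✓
The only Reading value with inconsistent Zone is Reading=C.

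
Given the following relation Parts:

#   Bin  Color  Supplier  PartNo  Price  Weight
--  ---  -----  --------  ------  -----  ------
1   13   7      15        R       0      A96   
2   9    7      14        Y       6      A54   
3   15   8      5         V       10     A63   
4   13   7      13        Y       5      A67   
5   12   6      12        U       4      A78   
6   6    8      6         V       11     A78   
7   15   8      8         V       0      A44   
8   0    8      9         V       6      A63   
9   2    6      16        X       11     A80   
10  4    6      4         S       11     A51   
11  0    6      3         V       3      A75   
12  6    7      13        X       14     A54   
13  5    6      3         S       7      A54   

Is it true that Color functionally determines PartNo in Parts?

Color=7: rows 1, 2, 4, 12 → PartNo takes values {R, Y, X} — violation
Color=8: rows 3, 6, 7, 8 → PartNo = V, V, V, V ✓
Color=6: rows 5, 9, 10, 11, 13 → PartNo takes values {U, X, S, V} — violation
Two rows agree on Color but differ on PartNo, so Color -> PartNo does not hold.

No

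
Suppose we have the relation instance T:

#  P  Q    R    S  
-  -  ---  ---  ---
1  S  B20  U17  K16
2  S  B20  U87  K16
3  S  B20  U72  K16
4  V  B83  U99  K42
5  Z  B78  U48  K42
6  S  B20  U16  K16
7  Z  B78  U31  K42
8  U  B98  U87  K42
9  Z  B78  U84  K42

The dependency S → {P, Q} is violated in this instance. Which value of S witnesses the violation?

S=K16: rows 1, 2, 3, 6 → {P,Q} = (S, B20), (S, B20), (S, B20), (S, B20) ✓
S=K42: rows 4, 5, 7, 8, 9 → {P,Q} takes values {(V, B83), (Z, B78), (U, B98)} — violation
The only S value with inconsistent RHS is S=K42.

K42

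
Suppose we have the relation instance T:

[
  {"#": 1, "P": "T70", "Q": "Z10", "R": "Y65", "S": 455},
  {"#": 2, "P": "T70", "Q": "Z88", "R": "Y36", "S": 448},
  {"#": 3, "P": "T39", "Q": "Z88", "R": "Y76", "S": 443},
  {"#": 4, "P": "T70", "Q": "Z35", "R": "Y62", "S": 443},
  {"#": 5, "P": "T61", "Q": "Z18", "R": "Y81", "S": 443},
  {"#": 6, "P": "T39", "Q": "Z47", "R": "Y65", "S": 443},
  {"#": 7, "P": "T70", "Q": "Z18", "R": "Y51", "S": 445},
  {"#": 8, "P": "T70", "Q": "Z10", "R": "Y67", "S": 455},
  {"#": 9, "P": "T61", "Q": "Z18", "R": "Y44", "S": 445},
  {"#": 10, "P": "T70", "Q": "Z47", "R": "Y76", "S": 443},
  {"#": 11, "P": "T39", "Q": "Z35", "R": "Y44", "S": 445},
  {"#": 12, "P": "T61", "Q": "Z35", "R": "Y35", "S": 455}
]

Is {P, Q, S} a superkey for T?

Rows 1 and 8 have the same {P, Q, S} value (P=T70, Q=Z10, S=455) but are distinct tuples, so {P, Q, S} does not determine every attribute — not a superkey.

No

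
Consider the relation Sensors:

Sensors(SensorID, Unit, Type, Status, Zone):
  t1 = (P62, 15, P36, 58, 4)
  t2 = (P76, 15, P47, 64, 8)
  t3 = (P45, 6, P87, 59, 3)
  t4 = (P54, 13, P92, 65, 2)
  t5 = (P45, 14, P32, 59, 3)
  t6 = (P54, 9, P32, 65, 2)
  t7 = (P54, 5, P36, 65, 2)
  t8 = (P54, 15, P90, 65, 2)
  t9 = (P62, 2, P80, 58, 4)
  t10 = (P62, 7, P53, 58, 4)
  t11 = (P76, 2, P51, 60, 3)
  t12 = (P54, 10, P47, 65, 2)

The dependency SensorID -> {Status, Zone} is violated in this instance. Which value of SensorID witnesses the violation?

SensorID=P62: rows 1, 9, 10 → {Status,Zone} = (58, 4), (58, 4), (58, 4) ✓
SensorID=P76: rows 2, 11 → {Status,Zone} takes values {(64, 8), (60, 3)} — violation
SensorID=P45: rows 3, 5 → {Status,Zone} = (59, 3), (59, 3) ✓
SensorID=P54: rows 4, 6, 7, 8, 12 → {Status,Zone} = (65, 2), (65, 2), (65, 2), (65, 2), (65, 2) ✓
The only SensorID value with inconsistent RHS is SensorID=P76.

P76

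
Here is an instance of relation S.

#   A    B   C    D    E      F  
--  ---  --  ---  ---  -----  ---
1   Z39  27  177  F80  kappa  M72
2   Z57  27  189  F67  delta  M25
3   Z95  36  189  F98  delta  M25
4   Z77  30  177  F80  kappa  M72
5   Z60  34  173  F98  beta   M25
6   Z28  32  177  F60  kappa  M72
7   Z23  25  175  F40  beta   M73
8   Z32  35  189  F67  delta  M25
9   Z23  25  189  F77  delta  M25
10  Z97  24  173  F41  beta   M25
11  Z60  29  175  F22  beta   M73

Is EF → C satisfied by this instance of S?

(E=kappa, F=M72): rows 1, 4, 6 → C = 177, 177, 177 ✓
(E=delta, F=M25): rows 2, 3, 8, 9 → C = 189, 189, 189, 189 ✓
(E=beta, F=M25): rows 5, 10 → C = 173, 173 ✓
(E=beta, F=M73): rows 7, 11 → C = 175, 175 ✓
Every EF value is associated with a single C value, so EF → C holds.

Yes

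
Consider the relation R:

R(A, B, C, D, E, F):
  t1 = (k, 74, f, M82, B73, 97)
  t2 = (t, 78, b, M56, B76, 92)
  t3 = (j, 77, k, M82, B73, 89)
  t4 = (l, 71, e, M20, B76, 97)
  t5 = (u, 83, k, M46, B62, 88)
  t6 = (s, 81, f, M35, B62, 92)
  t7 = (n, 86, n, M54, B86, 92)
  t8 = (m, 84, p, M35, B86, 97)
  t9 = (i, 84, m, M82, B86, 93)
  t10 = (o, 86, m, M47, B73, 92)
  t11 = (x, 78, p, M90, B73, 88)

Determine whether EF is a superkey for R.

All 11 rows have distinct EF values, so EF → (all attributes) holds and EF is a superkey.

Yes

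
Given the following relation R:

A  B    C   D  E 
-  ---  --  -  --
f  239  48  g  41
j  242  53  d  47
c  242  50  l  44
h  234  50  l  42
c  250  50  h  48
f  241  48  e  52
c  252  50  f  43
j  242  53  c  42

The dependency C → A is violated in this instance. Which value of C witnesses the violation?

C=48: 2 rows → A = f, f ✓
C=53: 2 rows → A = j, j ✓
C=50: 4 rows → A takes values {c, h} — violation
The only C value with inconsistent A is C=50.

50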